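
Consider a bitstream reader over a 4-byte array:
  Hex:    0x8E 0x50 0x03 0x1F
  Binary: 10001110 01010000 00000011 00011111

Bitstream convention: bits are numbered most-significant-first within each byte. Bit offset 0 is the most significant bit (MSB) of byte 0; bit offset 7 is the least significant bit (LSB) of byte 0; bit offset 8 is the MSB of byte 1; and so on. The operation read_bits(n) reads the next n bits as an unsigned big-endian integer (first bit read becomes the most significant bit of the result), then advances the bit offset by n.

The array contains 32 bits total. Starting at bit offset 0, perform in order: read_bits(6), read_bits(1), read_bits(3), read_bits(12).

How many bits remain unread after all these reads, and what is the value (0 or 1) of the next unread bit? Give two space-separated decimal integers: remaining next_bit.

Read 1: bits[0:6] width=6 -> value=35 (bin 100011); offset now 6 = byte 0 bit 6; 26 bits remain
Read 2: bits[6:7] width=1 -> value=1 (bin 1); offset now 7 = byte 0 bit 7; 25 bits remain
Read 3: bits[7:10] width=3 -> value=1 (bin 001); offset now 10 = byte 1 bit 2; 22 bits remain
Read 4: bits[10:22] width=12 -> value=1024 (bin 010000000000); offset now 22 = byte 2 bit 6; 10 bits remain

Answer: 10 1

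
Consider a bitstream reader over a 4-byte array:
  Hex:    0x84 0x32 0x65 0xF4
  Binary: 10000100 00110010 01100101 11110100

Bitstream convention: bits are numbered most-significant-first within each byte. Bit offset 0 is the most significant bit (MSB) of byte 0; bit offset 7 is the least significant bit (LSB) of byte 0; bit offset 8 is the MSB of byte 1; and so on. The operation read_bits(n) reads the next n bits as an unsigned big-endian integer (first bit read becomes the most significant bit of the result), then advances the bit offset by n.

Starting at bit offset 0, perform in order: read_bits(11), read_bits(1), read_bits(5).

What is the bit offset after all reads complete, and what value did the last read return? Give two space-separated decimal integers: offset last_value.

Answer: 17 4

Derivation:
Read 1: bits[0:11] width=11 -> value=1057 (bin 10000100001); offset now 11 = byte 1 bit 3; 21 bits remain
Read 2: bits[11:12] width=1 -> value=1 (bin 1); offset now 12 = byte 1 bit 4; 20 bits remain
Read 3: bits[12:17] width=5 -> value=4 (bin 00100); offset now 17 = byte 2 bit 1; 15 bits remain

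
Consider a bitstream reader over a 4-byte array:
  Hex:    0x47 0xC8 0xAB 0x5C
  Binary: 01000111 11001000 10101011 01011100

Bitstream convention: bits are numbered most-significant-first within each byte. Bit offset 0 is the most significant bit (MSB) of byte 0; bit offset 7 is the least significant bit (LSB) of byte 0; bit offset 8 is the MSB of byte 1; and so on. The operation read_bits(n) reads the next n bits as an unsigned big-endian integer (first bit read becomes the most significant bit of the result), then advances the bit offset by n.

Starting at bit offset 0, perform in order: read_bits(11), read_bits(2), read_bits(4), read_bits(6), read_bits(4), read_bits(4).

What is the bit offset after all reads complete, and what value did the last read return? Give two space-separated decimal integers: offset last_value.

Answer: 31 14

Derivation:
Read 1: bits[0:11] width=11 -> value=574 (bin 01000111110); offset now 11 = byte 1 bit 3; 21 bits remain
Read 2: bits[11:13] width=2 -> value=1 (bin 01); offset now 13 = byte 1 bit 5; 19 bits remain
Read 3: bits[13:17] width=4 -> value=1 (bin 0001); offset now 17 = byte 2 bit 1; 15 bits remain
Read 4: bits[17:23] width=6 -> value=21 (bin 010101); offset now 23 = byte 2 bit 7; 9 bits remain
Read 5: bits[23:27] width=4 -> value=10 (bin 1010); offset now 27 = byte 3 bit 3; 5 bits remain
Read 6: bits[27:31] width=4 -> value=14 (bin 1110); offset now 31 = byte 3 bit 7; 1 bits remain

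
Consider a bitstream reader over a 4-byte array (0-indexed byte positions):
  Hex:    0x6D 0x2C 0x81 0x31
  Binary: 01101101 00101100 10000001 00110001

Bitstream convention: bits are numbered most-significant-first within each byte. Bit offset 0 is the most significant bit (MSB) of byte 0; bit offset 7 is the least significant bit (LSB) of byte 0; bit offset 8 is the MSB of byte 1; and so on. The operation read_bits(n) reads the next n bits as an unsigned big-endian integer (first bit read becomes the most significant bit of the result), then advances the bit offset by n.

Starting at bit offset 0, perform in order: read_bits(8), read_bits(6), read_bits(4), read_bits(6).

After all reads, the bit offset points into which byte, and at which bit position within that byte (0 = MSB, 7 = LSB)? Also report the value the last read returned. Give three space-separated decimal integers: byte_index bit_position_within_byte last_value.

Read 1: bits[0:8] width=8 -> value=109 (bin 01101101); offset now 8 = byte 1 bit 0; 24 bits remain
Read 2: bits[8:14] width=6 -> value=11 (bin 001011); offset now 14 = byte 1 bit 6; 18 bits remain
Read 3: bits[14:18] width=4 -> value=2 (bin 0010); offset now 18 = byte 2 bit 2; 14 bits remain
Read 4: bits[18:24] width=6 -> value=1 (bin 000001); offset now 24 = byte 3 bit 0; 8 bits remain

Answer: 3 0 1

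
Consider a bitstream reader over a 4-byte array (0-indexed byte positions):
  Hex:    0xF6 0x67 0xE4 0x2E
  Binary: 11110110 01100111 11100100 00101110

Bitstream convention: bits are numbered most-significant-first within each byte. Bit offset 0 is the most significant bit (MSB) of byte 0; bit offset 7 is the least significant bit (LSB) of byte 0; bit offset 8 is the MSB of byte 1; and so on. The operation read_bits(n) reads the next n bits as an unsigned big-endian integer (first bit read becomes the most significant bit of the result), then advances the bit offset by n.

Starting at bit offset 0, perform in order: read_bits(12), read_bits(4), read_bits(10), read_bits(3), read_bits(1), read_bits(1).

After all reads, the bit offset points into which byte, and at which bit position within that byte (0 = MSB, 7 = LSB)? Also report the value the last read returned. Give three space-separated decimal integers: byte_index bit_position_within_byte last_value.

Read 1: bits[0:12] width=12 -> value=3942 (bin 111101100110); offset now 12 = byte 1 bit 4; 20 bits remain
Read 2: bits[12:16] width=4 -> value=7 (bin 0111); offset now 16 = byte 2 bit 0; 16 bits remain
Read 3: bits[16:26] width=10 -> value=912 (bin 1110010000); offset now 26 = byte 3 bit 2; 6 bits remain
Read 4: bits[26:29] width=3 -> value=5 (bin 101); offset now 29 = byte 3 bit 5; 3 bits remain
Read 5: bits[29:30] width=1 -> value=1 (bin 1); offset now 30 = byte 3 bit 6; 2 bits remain
Read 6: bits[30:31] width=1 -> value=1 (bin 1); offset now 31 = byte 3 bit 7; 1 bits remain

Answer: 3 7 1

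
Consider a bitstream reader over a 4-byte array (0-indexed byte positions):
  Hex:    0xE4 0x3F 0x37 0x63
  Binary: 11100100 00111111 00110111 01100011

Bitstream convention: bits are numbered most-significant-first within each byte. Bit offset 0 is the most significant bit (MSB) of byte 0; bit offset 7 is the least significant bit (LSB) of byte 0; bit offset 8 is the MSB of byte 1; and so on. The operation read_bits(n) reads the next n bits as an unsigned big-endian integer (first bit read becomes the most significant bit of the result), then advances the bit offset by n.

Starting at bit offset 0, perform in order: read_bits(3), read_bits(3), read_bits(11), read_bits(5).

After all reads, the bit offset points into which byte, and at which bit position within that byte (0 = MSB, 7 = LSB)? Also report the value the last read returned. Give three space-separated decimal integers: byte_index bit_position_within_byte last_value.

Answer: 2 6 13

Derivation:
Read 1: bits[0:3] width=3 -> value=7 (bin 111); offset now 3 = byte 0 bit 3; 29 bits remain
Read 2: bits[3:6] width=3 -> value=1 (bin 001); offset now 6 = byte 0 bit 6; 26 bits remain
Read 3: bits[6:17] width=11 -> value=126 (bin 00001111110); offset now 17 = byte 2 bit 1; 15 bits remain
Read 4: bits[17:22] width=5 -> value=13 (bin 01101); offset now 22 = byte 2 bit 6; 10 bits remain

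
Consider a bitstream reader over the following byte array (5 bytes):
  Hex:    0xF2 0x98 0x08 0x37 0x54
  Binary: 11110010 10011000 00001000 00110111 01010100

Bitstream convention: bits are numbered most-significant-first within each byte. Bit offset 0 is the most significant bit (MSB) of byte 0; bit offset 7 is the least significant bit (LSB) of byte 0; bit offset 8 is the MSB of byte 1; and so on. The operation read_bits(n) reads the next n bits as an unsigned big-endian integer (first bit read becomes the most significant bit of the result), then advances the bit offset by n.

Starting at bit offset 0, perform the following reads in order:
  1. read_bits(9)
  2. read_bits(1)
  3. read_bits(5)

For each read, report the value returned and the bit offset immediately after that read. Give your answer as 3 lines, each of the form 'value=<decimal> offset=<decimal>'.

Read 1: bits[0:9] width=9 -> value=485 (bin 111100101); offset now 9 = byte 1 bit 1; 31 bits remain
Read 2: bits[9:10] width=1 -> value=0 (bin 0); offset now 10 = byte 1 bit 2; 30 bits remain
Read 3: bits[10:15] width=5 -> value=12 (bin 01100); offset now 15 = byte 1 bit 7; 25 bits remain

Answer: value=485 offset=9
value=0 offset=10
value=12 offset=15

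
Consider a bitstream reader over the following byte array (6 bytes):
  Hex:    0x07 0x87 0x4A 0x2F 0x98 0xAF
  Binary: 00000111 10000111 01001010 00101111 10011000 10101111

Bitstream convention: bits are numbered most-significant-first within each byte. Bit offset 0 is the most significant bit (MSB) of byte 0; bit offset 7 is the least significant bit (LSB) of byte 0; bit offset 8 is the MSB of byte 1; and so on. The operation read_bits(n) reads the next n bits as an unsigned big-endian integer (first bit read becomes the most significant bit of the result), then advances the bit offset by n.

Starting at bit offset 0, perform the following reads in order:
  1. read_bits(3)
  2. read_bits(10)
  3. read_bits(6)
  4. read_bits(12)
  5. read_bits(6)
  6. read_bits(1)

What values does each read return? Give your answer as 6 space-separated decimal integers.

Answer: 0 240 58 1303 51 0

Derivation:
Read 1: bits[0:3] width=3 -> value=0 (bin 000); offset now 3 = byte 0 bit 3; 45 bits remain
Read 2: bits[3:13] width=10 -> value=240 (bin 0011110000); offset now 13 = byte 1 bit 5; 35 bits remain
Read 3: bits[13:19] width=6 -> value=58 (bin 111010); offset now 19 = byte 2 bit 3; 29 bits remain
Read 4: bits[19:31] width=12 -> value=1303 (bin 010100010111); offset now 31 = byte 3 bit 7; 17 bits remain
Read 5: bits[31:37] width=6 -> value=51 (bin 110011); offset now 37 = byte 4 bit 5; 11 bits remain
Read 6: bits[37:38] width=1 -> value=0 (bin 0); offset now 38 = byte 4 bit 6; 10 bits remain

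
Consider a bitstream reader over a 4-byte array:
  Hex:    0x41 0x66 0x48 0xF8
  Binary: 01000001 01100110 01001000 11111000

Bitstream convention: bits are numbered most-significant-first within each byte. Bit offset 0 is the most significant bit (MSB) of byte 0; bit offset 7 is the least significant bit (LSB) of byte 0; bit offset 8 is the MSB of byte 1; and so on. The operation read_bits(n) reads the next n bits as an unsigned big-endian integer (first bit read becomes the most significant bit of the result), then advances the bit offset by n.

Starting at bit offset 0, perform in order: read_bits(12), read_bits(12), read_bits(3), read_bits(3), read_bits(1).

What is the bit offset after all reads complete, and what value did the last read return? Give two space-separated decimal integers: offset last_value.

Answer: 31 0

Derivation:
Read 1: bits[0:12] width=12 -> value=1046 (bin 010000010110); offset now 12 = byte 1 bit 4; 20 bits remain
Read 2: bits[12:24] width=12 -> value=1608 (bin 011001001000); offset now 24 = byte 3 bit 0; 8 bits remain
Read 3: bits[24:27] width=3 -> value=7 (bin 111); offset now 27 = byte 3 bit 3; 5 bits remain
Read 4: bits[27:30] width=3 -> value=6 (bin 110); offset now 30 = byte 3 bit 6; 2 bits remain
Read 5: bits[30:31] width=1 -> value=0 (bin 0); offset now 31 = byte 3 bit 7; 1 bits remain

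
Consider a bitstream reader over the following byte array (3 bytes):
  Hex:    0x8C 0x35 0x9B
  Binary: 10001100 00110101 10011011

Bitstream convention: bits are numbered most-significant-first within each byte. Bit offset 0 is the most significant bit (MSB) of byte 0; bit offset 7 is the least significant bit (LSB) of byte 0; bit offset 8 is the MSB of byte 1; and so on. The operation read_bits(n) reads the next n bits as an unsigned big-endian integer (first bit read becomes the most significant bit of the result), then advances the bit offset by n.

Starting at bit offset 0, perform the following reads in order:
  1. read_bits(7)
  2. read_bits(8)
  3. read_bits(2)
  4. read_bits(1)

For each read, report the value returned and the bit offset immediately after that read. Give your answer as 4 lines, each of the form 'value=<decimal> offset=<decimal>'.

Answer: value=70 offset=7
value=26 offset=15
value=3 offset=17
value=0 offset=18

Derivation:
Read 1: bits[0:7] width=7 -> value=70 (bin 1000110); offset now 7 = byte 0 bit 7; 17 bits remain
Read 2: bits[7:15] width=8 -> value=26 (bin 00011010); offset now 15 = byte 1 bit 7; 9 bits remain
Read 3: bits[15:17] width=2 -> value=3 (bin 11); offset now 17 = byte 2 bit 1; 7 bits remain
Read 4: bits[17:18] width=1 -> value=0 (bin 0); offset now 18 = byte 2 bit 2; 6 bits remain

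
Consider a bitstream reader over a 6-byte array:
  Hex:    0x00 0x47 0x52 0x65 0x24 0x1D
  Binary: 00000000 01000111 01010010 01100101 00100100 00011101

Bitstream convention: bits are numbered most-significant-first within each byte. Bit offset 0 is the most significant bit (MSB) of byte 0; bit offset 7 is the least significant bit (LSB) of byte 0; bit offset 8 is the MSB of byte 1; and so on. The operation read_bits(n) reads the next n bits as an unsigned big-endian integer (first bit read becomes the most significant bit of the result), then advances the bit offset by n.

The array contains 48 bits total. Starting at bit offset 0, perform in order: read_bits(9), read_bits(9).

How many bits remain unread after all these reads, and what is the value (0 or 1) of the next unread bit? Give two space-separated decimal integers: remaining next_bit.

Read 1: bits[0:9] width=9 -> value=0 (bin 000000000); offset now 9 = byte 1 bit 1; 39 bits remain
Read 2: bits[9:18] width=9 -> value=285 (bin 100011101); offset now 18 = byte 2 bit 2; 30 bits remain

Answer: 30 0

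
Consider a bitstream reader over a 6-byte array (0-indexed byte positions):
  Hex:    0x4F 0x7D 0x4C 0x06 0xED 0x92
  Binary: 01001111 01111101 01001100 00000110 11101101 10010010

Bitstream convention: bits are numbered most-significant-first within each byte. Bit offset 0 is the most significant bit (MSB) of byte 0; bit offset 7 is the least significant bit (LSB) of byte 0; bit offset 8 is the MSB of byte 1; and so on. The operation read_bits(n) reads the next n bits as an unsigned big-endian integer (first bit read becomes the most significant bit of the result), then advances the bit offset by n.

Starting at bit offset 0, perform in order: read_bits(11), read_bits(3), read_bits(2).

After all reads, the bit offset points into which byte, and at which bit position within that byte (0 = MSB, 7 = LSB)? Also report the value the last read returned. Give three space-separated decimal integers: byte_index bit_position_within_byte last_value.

Read 1: bits[0:11] width=11 -> value=635 (bin 01001111011); offset now 11 = byte 1 bit 3; 37 bits remain
Read 2: bits[11:14] width=3 -> value=7 (bin 111); offset now 14 = byte 1 bit 6; 34 bits remain
Read 3: bits[14:16] width=2 -> value=1 (bin 01); offset now 16 = byte 2 bit 0; 32 bits remain

Answer: 2 0 1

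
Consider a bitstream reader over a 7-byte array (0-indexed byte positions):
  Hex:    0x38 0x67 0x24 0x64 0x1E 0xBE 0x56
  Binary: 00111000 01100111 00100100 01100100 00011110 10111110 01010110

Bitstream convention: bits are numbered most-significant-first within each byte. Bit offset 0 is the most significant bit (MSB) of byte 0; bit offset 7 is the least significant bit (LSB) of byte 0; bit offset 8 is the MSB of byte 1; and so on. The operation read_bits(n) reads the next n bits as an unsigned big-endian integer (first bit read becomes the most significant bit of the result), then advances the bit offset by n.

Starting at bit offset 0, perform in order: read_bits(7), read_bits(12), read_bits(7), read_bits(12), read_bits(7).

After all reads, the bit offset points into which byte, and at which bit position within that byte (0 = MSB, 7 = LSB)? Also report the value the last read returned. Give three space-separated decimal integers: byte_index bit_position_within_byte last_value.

Answer: 5 5 87

Derivation:
Read 1: bits[0:7] width=7 -> value=28 (bin 0011100); offset now 7 = byte 0 bit 7; 49 bits remain
Read 2: bits[7:19] width=12 -> value=825 (bin 001100111001); offset now 19 = byte 2 bit 3; 37 bits remain
Read 3: bits[19:26] width=7 -> value=17 (bin 0010001); offset now 26 = byte 3 bit 2; 30 bits remain
Read 4: bits[26:38] width=12 -> value=2311 (bin 100100000111); offset now 38 = byte 4 bit 6; 18 bits remain
Read 5: bits[38:45] width=7 -> value=87 (bin 1010111); offset now 45 = byte 5 bit 5; 11 bits remain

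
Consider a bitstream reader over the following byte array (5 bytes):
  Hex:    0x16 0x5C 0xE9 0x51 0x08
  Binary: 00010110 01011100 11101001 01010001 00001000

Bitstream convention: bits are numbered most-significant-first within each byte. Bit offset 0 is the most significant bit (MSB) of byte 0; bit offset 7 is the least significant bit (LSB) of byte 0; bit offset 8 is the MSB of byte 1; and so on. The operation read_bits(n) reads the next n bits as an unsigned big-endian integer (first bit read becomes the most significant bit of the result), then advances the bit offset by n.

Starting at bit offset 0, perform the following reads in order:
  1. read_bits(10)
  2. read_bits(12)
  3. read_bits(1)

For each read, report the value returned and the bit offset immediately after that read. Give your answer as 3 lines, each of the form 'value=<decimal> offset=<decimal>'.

Answer: value=89 offset=10
value=1850 offset=22
value=0 offset=23

Derivation:
Read 1: bits[0:10] width=10 -> value=89 (bin 0001011001); offset now 10 = byte 1 bit 2; 30 bits remain
Read 2: bits[10:22] width=12 -> value=1850 (bin 011100111010); offset now 22 = byte 2 bit 6; 18 bits remain
Read 3: bits[22:23] width=1 -> value=0 (bin 0); offset now 23 = byte 2 bit 7; 17 bits remain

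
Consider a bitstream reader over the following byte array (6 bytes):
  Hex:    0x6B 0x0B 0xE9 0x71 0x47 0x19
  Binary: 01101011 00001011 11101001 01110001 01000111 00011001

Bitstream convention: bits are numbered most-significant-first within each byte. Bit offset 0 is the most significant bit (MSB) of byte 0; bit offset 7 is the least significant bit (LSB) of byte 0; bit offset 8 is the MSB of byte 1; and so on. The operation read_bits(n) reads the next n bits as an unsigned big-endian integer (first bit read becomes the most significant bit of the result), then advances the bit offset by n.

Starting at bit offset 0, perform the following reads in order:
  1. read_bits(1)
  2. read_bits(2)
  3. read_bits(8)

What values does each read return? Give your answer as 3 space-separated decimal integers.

Answer: 0 3 88

Derivation:
Read 1: bits[0:1] width=1 -> value=0 (bin 0); offset now 1 = byte 0 bit 1; 47 bits remain
Read 2: bits[1:3] width=2 -> value=3 (bin 11); offset now 3 = byte 0 bit 3; 45 bits remain
Read 3: bits[3:11] width=8 -> value=88 (bin 01011000); offset now 11 = byte 1 bit 3; 37 bits remain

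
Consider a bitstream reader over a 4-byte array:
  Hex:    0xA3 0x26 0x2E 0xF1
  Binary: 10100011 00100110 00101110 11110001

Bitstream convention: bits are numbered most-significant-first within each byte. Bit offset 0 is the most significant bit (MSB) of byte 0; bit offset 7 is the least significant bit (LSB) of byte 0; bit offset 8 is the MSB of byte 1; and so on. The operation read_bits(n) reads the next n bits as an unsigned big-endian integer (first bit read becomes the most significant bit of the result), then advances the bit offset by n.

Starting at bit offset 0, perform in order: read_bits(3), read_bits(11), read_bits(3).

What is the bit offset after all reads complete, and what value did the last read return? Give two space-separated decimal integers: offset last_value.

Read 1: bits[0:3] width=3 -> value=5 (bin 101); offset now 3 = byte 0 bit 3; 29 bits remain
Read 2: bits[3:14] width=11 -> value=201 (bin 00011001001); offset now 14 = byte 1 bit 6; 18 bits remain
Read 3: bits[14:17] width=3 -> value=4 (bin 100); offset now 17 = byte 2 bit 1; 15 bits remain

Answer: 17 4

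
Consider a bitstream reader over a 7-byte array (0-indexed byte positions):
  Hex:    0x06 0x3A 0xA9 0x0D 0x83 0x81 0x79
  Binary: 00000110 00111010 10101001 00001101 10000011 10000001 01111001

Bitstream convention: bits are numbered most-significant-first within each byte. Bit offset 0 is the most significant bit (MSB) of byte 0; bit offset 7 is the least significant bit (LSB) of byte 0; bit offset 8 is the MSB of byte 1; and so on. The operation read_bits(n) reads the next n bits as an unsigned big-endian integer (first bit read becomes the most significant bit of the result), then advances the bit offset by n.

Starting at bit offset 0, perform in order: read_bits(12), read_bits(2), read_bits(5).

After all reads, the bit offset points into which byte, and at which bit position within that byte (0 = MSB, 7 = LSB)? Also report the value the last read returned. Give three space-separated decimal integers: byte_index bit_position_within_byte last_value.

Read 1: bits[0:12] width=12 -> value=99 (bin 000001100011); offset now 12 = byte 1 bit 4; 44 bits remain
Read 2: bits[12:14] width=2 -> value=2 (bin 10); offset now 14 = byte 1 bit 6; 42 bits remain
Read 3: bits[14:19] width=5 -> value=21 (bin 10101); offset now 19 = byte 2 bit 3; 37 bits remain

Answer: 2 3 21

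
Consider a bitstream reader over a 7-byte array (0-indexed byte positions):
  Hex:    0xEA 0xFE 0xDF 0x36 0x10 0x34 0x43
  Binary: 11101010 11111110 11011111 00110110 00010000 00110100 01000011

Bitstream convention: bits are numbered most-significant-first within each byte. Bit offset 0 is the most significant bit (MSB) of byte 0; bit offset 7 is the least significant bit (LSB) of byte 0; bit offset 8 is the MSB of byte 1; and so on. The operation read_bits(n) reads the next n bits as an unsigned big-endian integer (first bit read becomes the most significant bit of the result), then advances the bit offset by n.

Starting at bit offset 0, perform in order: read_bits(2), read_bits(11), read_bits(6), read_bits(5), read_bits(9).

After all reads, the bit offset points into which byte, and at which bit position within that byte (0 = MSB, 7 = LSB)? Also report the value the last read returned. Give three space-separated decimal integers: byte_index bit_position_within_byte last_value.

Answer: 4 1 108

Derivation:
Read 1: bits[0:2] width=2 -> value=3 (bin 11); offset now 2 = byte 0 bit 2; 54 bits remain
Read 2: bits[2:13] width=11 -> value=1375 (bin 10101011111); offset now 13 = byte 1 bit 5; 43 bits remain
Read 3: bits[13:19] width=6 -> value=54 (bin 110110); offset now 19 = byte 2 bit 3; 37 bits remain
Read 4: bits[19:24] width=5 -> value=31 (bin 11111); offset now 24 = byte 3 bit 0; 32 bits remain
Read 5: bits[24:33] width=9 -> value=108 (bin 001101100); offset now 33 = byte 4 bit 1; 23 bits remain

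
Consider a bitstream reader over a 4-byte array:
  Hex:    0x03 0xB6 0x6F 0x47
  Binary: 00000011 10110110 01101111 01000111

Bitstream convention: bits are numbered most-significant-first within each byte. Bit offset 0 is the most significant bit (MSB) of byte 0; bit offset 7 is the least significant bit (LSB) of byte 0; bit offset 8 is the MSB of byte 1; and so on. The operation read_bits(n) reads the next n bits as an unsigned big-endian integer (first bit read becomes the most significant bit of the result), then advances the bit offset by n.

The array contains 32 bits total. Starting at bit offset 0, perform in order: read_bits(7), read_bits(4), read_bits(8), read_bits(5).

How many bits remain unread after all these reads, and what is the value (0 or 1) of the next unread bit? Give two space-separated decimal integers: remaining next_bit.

Answer: 8 0

Derivation:
Read 1: bits[0:7] width=7 -> value=1 (bin 0000001); offset now 7 = byte 0 bit 7; 25 bits remain
Read 2: bits[7:11] width=4 -> value=13 (bin 1101); offset now 11 = byte 1 bit 3; 21 bits remain
Read 3: bits[11:19] width=8 -> value=179 (bin 10110011); offset now 19 = byte 2 bit 3; 13 bits remain
Read 4: bits[19:24] width=5 -> value=15 (bin 01111); offset now 24 = byte 3 bit 0; 8 bits remain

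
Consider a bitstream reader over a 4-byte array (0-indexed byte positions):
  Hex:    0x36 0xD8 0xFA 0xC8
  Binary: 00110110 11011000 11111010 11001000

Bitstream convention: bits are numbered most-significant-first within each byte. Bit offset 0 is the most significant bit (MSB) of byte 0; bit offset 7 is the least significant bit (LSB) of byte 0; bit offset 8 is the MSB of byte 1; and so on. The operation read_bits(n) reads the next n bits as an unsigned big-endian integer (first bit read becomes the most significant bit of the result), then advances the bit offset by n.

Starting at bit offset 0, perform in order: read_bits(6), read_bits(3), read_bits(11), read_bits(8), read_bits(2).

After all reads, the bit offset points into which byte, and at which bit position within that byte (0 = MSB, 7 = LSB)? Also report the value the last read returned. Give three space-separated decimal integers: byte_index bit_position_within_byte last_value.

Read 1: bits[0:6] width=6 -> value=13 (bin 001101); offset now 6 = byte 0 bit 6; 26 bits remain
Read 2: bits[6:9] width=3 -> value=5 (bin 101); offset now 9 = byte 1 bit 1; 23 bits remain
Read 3: bits[9:20] width=11 -> value=1423 (bin 10110001111); offset now 20 = byte 2 bit 4; 12 bits remain
Read 4: bits[20:28] width=8 -> value=172 (bin 10101100); offset now 28 = byte 3 bit 4; 4 bits remain
Read 5: bits[28:30] width=2 -> value=2 (bin 10); offset now 30 = byte 3 bit 6; 2 bits remain

Answer: 3 6 2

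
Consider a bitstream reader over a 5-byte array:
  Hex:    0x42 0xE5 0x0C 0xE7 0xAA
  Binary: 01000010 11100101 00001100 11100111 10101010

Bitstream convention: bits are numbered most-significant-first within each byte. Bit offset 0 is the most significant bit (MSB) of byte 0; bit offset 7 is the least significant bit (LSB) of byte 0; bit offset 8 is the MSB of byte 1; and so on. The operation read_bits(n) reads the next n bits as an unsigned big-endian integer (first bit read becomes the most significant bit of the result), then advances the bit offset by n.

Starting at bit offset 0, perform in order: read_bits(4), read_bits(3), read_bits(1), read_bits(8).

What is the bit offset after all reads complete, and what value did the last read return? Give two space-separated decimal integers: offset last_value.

Answer: 16 229

Derivation:
Read 1: bits[0:4] width=4 -> value=4 (bin 0100); offset now 4 = byte 0 bit 4; 36 bits remain
Read 2: bits[4:7] width=3 -> value=1 (bin 001); offset now 7 = byte 0 bit 7; 33 bits remain
Read 3: bits[7:8] width=1 -> value=0 (bin 0); offset now 8 = byte 1 bit 0; 32 bits remain
Read 4: bits[8:16] width=8 -> value=229 (bin 11100101); offset now 16 = byte 2 bit 0; 24 bits remain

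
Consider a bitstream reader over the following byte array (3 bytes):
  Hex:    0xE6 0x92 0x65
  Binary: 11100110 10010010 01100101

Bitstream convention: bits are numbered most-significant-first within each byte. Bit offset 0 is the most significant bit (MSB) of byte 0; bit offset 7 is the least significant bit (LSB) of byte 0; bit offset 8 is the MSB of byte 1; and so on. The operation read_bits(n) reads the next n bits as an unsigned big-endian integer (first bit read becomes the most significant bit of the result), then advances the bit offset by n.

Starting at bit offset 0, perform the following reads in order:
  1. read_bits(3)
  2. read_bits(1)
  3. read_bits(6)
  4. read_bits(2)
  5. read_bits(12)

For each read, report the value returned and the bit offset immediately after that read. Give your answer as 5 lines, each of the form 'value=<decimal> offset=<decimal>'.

Answer: value=7 offset=3
value=0 offset=4
value=26 offset=10
value=1 offset=12
value=613 offset=24

Derivation:
Read 1: bits[0:3] width=3 -> value=7 (bin 111); offset now 3 = byte 0 bit 3; 21 bits remain
Read 2: bits[3:4] width=1 -> value=0 (bin 0); offset now 4 = byte 0 bit 4; 20 bits remain
Read 3: bits[4:10] width=6 -> value=26 (bin 011010); offset now 10 = byte 1 bit 2; 14 bits remain
Read 4: bits[10:12] width=2 -> value=1 (bin 01); offset now 12 = byte 1 bit 4; 12 bits remain
Read 5: bits[12:24] width=12 -> value=613 (bin 001001100101); offset now 24 = byte 3 bit 0; 0 bits remain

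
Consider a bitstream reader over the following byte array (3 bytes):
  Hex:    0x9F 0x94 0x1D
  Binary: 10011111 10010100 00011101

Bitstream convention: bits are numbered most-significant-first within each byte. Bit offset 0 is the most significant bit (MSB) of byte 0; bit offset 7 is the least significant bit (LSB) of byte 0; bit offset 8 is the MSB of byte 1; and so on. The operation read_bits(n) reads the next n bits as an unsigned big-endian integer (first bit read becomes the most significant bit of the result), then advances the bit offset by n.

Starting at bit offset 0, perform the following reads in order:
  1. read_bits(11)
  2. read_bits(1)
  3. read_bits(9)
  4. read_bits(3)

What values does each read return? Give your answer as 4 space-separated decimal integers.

Answer: 1276 1 131 5

Derivation:
Read 1: bits[0:11] width=11 -> value=1276 (bin 10011111100); offset now 11 = byte 1 bit 3; 13 bits remain
Read 2: bits[11:12] width=1 -> value=1 (bin 1); offset now 12 = byte 1 bit 4; 12 bits remain
Read 3: bits[12:21] width=9 -> value=131 (bin 010000011); offset now 21 = byte 2 bit 5; 3 bits remain
Read 4: bits[21:24] width=3 -> value=5 (bin 101); offset now 24 = byte 3 bit 0; 0 bits remain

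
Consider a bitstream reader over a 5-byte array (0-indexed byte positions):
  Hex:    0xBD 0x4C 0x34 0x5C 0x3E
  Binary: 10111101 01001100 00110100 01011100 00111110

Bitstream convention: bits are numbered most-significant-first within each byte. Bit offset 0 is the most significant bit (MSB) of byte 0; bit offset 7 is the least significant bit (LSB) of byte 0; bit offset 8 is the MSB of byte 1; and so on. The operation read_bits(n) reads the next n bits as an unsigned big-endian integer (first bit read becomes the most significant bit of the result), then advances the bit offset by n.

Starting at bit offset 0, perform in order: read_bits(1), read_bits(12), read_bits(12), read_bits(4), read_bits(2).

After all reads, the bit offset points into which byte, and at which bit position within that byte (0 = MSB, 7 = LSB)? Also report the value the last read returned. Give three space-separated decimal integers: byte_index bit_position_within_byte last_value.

Answer: 3 7 2

Derivation:
Read 1: bits[0:1] width=1 -> value=1 (bin 1); offset now 1 = byte 0 bit 1; 39 bits remain
Read 2: bits[1:13] width=12 -> value=1961 (bin 011110101001); offset now 13 = byte 1 bit 5; 27 bits remain
Read 3: bits[13:25] width=12 -> value=2152 (bin 100001101000); offset now 25 = byte 3 bit 1; 15 bits remain
Read 4: bits[25:29] width=4 -> value=11 (bin 1011); offset now 29 = byte 3 bit 5; 11 bits remain
Read 5: bits[29:31] width=2 -> value=2 (bin 10); offset now 31 = byte 3 bit 7; 9 bits remain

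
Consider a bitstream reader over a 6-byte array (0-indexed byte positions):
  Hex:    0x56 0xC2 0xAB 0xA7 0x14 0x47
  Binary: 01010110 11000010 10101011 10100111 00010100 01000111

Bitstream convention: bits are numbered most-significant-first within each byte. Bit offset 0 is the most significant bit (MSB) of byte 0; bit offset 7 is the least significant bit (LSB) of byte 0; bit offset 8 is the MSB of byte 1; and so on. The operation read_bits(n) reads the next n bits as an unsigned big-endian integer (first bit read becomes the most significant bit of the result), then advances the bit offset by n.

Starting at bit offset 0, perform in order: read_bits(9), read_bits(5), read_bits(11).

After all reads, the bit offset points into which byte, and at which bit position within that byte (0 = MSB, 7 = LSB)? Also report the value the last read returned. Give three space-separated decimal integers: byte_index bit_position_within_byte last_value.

Answer: 3 1 1367

Derivation:
Read 1: bits[0:9] width=9 -> value=173 (bin 010101101); offset now 9 = byte 1 bit 1; 39 bits remain
Read 2: bits[9:14] width=5 -> value=16 (bin 10000); offset now 14 = byte 1 bit 6; 34 bits remain
Read 3: bits[14:25] width=11 -> value=1367 (bin 10101010111); offset now 25 = byte 3 bit 1; 23 bits remain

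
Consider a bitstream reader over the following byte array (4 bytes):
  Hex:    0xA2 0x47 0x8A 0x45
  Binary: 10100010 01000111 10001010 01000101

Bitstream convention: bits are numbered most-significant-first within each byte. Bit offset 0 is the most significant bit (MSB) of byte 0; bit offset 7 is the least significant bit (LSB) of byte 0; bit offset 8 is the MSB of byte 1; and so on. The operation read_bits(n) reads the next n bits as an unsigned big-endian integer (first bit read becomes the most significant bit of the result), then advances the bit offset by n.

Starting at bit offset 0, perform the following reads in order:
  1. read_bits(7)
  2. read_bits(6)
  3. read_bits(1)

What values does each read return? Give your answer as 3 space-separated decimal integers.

Answer: 81 8 1

Derivation:
Read 1: bits[0:7] width=7 -> value=81 (bin 1010001); offset now 7 = byte 0 bit 7; 25 bits remain
Read 2: bits[7:13] width=6 -> value=8 (bin 001000); offset now 13 = byte 1 bit 5; 19 bits remain
Read 3: bits[13:14] width=1 -> value=1 (bin 1); offset now 14 = byte 1 bit 6; 18 bits remain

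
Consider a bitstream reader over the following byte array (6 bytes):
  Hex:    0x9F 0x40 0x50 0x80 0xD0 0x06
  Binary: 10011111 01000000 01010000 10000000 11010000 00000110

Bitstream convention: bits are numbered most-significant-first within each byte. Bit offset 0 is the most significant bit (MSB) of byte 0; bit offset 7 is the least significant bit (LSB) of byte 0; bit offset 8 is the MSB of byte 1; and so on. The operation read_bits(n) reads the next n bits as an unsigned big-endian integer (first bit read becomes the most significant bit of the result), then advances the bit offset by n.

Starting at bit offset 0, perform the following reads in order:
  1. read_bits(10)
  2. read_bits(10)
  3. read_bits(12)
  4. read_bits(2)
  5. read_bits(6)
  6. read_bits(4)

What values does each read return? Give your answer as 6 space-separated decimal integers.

Answer: 637 5 128 3 16 0

Derivation:
Read 1: bits[0:10] width=10 -> value=637 (bin 1001111101); offset now 10 = byte 1 bit 2; 38 bits remain
Read 2: bits[10:20] width=10 -> value=5 (bin 0000000101); offset now 20 = byte 2 bit 4; 28 bits remain
Read 3: bits[20:32] width=12 -> value=128 (bin 000010000000); offset now 32 = byte 4 bit 0; 16 bits remain
Read 4: bits[32:34] width=2 -> value=3 (bin 11); offset now 34 = byte 4 bit 2; 14 bits remain
Read 5: bits[34:40] width=6 -> value=16 (bin 010000); offset now 40 = byte 5 bit 0; 8 bits remain
Read 6: bits[40:44] width=4 -> value=0 (bin 0000); offset now 44 = byte 5 bit 4; 4 bits remain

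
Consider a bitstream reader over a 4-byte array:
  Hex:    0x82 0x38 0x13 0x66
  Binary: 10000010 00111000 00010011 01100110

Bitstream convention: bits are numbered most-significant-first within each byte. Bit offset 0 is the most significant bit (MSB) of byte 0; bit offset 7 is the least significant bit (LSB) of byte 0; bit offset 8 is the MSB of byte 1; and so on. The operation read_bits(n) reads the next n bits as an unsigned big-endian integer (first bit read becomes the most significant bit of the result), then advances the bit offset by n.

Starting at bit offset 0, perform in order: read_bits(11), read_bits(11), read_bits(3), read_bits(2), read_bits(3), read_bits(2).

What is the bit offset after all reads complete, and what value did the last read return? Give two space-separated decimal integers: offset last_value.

Read 1: bits[0:11] width=11 -> value=1041 (bin 10000010001); offset now 11 = byte 1 bit 3; 21 bits remain
Read 2: bits[11:22] width=11 -> value=1540 (bin 11000000100); offset now 22 = byte 2 bit 6; 10 bits remain
Read 3: bits[22:25] width=3 -> value=6 (bin 110); offset now 25 = byte 3 bit 1; 7 bits remain
Read 4: bits[25:27] width=2 -> value=3 (bin 11); offset now 27 = byte 3 bit 3; 5 bits remain
Read 5: bits[27:30] width=3 -> value=1 (bin 001); offset now 30 = byte 3 bit 6; 2 bits remain
Read 6: bits[30:32] width=2 -> value=2 (bin 10); offset now 32 = byte 4 bit 0; 0 bits remain

Answer: 32 2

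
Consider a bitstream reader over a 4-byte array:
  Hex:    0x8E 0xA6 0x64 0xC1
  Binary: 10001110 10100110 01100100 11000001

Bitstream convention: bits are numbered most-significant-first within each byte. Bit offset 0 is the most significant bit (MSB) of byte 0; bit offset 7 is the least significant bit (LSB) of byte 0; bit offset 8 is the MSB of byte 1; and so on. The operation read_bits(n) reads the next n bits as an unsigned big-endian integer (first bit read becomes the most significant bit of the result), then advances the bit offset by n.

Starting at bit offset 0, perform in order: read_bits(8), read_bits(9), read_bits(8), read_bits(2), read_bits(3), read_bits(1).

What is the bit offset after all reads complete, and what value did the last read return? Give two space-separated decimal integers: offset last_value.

Read 1: bits[0:8] width=8 -> value=142 (bin 10001110); offset now 8 = byte 1 bit 0; 24 bits remain
Read 2: bits[8:17] width=9 -> value=332 (bin 101001100); offset now 17 = byte 2 bit 1; 15 bits remain
Read 3: bits[17:25] width=8 -> value=201 (bin 11001001); offset now 25 = byte 3 bit 1; 7 bits remain
Read 4: bits[25:27] width=2 -> value=2 (bin 10); offset now 27 = byte 3 bit 3; 5 bits remain
Read 5: bits[27:30] width=3 -> value=0 (bin 000); offset now 30 = byte 3 bit 6; 2 bits remain
Read 6: bits[30:31] width=1 -> value=0 (bin 0); offset now 31 = byte 3 bit 7; 1 bits remain

Answer: 31 0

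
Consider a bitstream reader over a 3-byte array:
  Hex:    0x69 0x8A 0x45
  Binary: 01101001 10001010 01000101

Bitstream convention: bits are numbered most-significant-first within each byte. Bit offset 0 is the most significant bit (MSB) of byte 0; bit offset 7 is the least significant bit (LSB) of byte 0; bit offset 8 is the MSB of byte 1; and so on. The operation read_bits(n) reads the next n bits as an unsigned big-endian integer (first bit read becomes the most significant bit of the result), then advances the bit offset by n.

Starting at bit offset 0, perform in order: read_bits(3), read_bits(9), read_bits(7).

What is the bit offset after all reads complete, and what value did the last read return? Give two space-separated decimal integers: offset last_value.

Read 1: bits[0:3] width=3 -> value=3 (bin 011); offset now 3 = byte 0 bit 3; 21 bits remain
Read 2: bits[3:12] width=9 -> value=152 (bin 010011000); offset now 12 = byte 1 bit 4; 12 bits remain
Read 3: bits[12:19] width=7 -> value=82 (bin 1010010); offset now 19 = byte 2 bit 3; 5 bits remain

Answer: 19 82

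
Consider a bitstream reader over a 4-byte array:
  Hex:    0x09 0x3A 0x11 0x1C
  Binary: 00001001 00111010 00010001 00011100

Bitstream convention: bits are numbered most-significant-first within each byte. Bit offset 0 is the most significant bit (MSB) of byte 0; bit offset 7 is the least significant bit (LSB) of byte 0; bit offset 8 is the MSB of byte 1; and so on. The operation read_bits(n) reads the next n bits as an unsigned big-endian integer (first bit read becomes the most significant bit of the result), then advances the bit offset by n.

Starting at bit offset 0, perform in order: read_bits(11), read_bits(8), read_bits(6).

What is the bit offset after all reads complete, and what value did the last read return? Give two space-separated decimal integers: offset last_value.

Read 1: bits[0:11] width=11 -> value=73 (bin 00001001001); offset now 11 = byte 1 bit 3; 21 bits remain
Read 2: bits[11:19] width=8 -> value=208 (bin 11010000); offset now 19 = byte 2 bit 3; 13 bits remain
Read 3: bits[19:25] width=6 -> value=34 (bin 100010); offset now 25 = byte 3 bit 1; 7 bits remain

Answer: 25 34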